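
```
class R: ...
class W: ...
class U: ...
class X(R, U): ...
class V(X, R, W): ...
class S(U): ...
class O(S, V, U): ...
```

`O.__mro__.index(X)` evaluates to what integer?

3

L[O] = O + merge(L[S], L[V], L[U], [S V U])
  take S:  [S U object] + [V X R U W object] + [U object] + [S V U]
  take V:  [U object] + [V X R U W object] + [U object] + [V U]
  take X:  [U object] + [X R U W object] + [U object] + [U]
  take R:  [U object] + [R U W object] + [U object] + [U]
  take U:  [U object] + [U W object] + [U object] + [U]
  take W:  [object] + [W object] + [object]
  take object:  [object] + [object] + [object]
MRO: O S V X R U W object
X sits at index 3.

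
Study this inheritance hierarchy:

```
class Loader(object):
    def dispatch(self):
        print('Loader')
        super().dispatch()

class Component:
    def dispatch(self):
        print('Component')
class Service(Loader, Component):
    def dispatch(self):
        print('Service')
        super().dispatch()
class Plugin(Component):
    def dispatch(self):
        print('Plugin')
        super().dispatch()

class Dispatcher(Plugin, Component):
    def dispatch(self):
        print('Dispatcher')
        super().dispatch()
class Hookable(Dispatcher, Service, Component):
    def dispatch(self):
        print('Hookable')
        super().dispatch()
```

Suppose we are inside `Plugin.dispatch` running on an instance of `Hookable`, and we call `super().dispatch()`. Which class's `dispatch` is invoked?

L[Hookable] = Hookable + merge(L[Dispatcher], L[Service], L[Component], [Dispatcher Service Component])
  take Dispatcher:  [Dispatcher Plugin Component object] + [Service Loader Component object] + [Component object] + [Dispatcher Service Component]
  take Plugin:  [Plugin Component object] + [Service Loader Component object] + [Component object] + [Service Component]
  take Service:  [Component object] + [Service Loader Component object] + [Component object] + [Service Component]
  take Loader:  [Component object] + [Loader Component object] + [Component object] + [Component]
  take Component:  [Component object] + [Component object] + [Component object] + [Component]
  take object:  [object] + [object] + [object]
MRO: Hookable Dispatcher Plugin Service Loader Component object
super() in Plugin.dispatch on a Hookable instance goes to the class after Plugin in Hookable's MRO: Service.

Service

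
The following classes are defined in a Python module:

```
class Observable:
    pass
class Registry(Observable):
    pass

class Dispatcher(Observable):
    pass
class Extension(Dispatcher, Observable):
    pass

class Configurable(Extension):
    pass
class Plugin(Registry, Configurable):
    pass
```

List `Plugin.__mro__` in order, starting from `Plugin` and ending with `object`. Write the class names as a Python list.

[Plugin, Registry, Configurable, Extension, Dispatcher, Observable, object]

L[Plugin] = Plugin + merge(L[Registry], L[Configurable], [Registry Configurable])
  take Registry:  [Registry Observable object] + [Configurable Extension Dispatcher Observable object] + [Registry Configurable]
  take Configurable:  [Observable object] + [Configurable Extension Dispatcher Observable object] + [Configurable]
  take Extension:  [Observable object] + [Extension Dispatcher Observable object]
  take Dispatcher:  [Observable object] + [Dispatcher Observable object]
  take Observable:  [Observable object] + [Observable object]
  take object:  [object] + [object]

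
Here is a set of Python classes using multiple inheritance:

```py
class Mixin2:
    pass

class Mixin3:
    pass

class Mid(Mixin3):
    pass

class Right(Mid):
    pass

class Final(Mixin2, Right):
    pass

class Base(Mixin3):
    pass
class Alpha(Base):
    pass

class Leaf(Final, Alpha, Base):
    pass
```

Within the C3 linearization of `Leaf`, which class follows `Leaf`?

Final

L[Leaf] = Leaf + merge(L[Final], L[Alpha], L[Base], [Final Alpha Base])
  take Final:  [Final Mixin2 Right Mid Mixin3 object] + [Alpha Base Mixin3 object] + [Base Mixin3 object] + [Final Alpha Base]
  take Mixin2:  [Mixin2 Right Mid Mixin3 object] + [Alpha Base Mixin3 object] + [Base Mixin3 object] + [Alpha Base]
  take Right:  [Right Mid Mixin3 object] + [Alpha Base Mixin3 object] + [Base Mixin3 object] + [Alpha Base]
  take Mid:  [Mid Mixin3 object] + [Alpha Base Mixin3 object] + [Base Mixin3 object] + [Alpha Base]
  take Alpha:  [Mixin3 object] + [Alpha Base Mixin3 object] + [Base Mixin3 object] + [Alpha Base]
  take Base:  [Mixin3 object] + [Base Mixin3 object] + [Base Mixin3 object] + [Base]
  take Mixin3:  [Mixin3 object] + [Mixin3 object] + [Mixin3 object]
  take object:  [object] + [object] + [object]
MRO: Leaf Final Mixin2 Right Mid Alpha Base Mixin3 object
Leaf is at position 0; next is Final.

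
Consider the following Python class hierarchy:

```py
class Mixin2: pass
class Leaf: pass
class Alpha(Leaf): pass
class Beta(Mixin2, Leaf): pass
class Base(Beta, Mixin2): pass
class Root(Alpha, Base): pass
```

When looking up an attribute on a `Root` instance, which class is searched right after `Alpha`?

L[Root] = Root + merge(L[Alpha], L[Base], [Alpha Base])
  take Alpha:  [Alpha Leaf object] + [Base Beta Mixin2 Leaf object] + [Alpha Base]
  take Base:  [Leaf object] + [Base Beta Mixin2 Leaf object] + [Base]
  take Beta:  [Leaf object] + [Beta Mixin2 Leaf object]
  take Mixin2:  [Leaf object] + [Mixin2 Leaf object]
  take Leaf:  [Leaf object] + [Leaf object]
  take object:  [object] + [object]
MRO: Root Alpha Base Beta Mixin2 Leaf object
Alpha is at position 1; next is Base.

Base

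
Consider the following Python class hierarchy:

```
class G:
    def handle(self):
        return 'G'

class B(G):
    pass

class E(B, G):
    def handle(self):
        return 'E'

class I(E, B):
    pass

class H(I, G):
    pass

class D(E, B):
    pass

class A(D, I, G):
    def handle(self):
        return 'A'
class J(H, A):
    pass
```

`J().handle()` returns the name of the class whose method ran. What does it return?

A

L[J] = J + merge(L[H], L[A], [H A])
  take H:  [H I E B G object] + [A D I E B G object] + [H A]
  take A:  [I E B G object] + [A D I E B G object] + [A]
  take D:  [I E B G object] + [D I E B G object]
  take I:  [I E B G object] + [I E B G object]
  take E:  [E B G object] + [E B G object]
  take B:  [B G object] + [B G object]
  take G:  [G object] + [G object]
  take object:  [object] + [object]
MRO: J H A D I E B G object
handle is defined in: A, E, G. First along the MRO is A.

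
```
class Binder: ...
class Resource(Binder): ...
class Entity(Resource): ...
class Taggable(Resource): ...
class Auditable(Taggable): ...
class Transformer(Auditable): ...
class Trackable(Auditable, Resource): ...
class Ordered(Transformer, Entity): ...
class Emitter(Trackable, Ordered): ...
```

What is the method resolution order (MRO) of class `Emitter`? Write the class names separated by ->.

Emitter -> Trackable -> Ordered -> Transformer -> Auditable -> Taggable -> Entity -> Resource -> Binder -> object

L[Emitter] = Emitter + merge(L[Trackable], L[Ordered], [Trackable Ordered])
  take Trackable:  [Trackable Auditable Taggable Resource Binder object] + [Ordered Transformer Auditable Taggable Entity Resource Binder object] + [Trackable Ordered]
  take Ordered:  [Auditable Taggable Resource Binder object] + [Ordered Transformer Auditable Taggable Entity Resource Binder object] + [Ordered]
  take Transformer:  [Auditable Taggable Resource Binder object] + [Transformer Auditable Taggable Entity Resource Binder object]
  take Auditable:  [Auditable Taggable Resource Binder object] + [Auditable Taggable Entity Resource Binder object]
  take Taggable:  [Taggable Resource Binder object] + [Taggable Entity Resource Binder object]
  take Entity:  [Resource Binder object] + [Entity Resource Binder object]
  take Resource:  [Resource Binder object] + [Resource Binder object]
  take Binder:  [Binder object] + [Binder object]
  take object:  [object] + [object]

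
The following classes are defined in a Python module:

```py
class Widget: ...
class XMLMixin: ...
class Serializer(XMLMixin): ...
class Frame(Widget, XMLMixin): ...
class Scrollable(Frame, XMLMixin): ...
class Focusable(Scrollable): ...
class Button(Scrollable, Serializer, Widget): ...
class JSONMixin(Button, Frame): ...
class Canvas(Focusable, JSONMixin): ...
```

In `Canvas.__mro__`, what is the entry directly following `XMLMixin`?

L[Canvas] = Canvas + merge(L[Focusable], L[JSONMixin], [Focusable JSONMixin])
  take Focusable:  [Focusable Scrollable Frame Widget XMLMixin object] + [JSONMixin Button Scrollable Frame Serializer Widget XMLMixin object] + [Focusable JSONMixin]
  take JSONMixin:  [Scrollable Frame Widget XMLMixin object] + [JSONMixin Button Scrollable Frame Serializer Widget XMLMixin object] + [JSONMixin]
  take Button:  [Scrollable Frame Widget XMLMixin object] + [Button Scrollable Frame Serializer Widget XMLMixin object]
  take Scrollable:  [Scrollable Frame Widget XMLMixin object] + [Scrollable Frame Serializer Widget XMLMixin object]
  take Frame:  [Frame Widget XMLMixin object] + [Frame Serializer Widget XMLMixin object]
  take Serializer:  [Widget XMLMixin object] + [Serializer Widget XMLMixin object]
  take Widget:  [Widget XMLMixin object] + [Widget XMLMixin object]
  take XMLMixin:  [XMLMixin object] + [XMLMixin object]
  take object:  [object] + [object]
MRO: Canvas Focusable JSONMixin Button Scrollable Frame Serializer Widget XMLMixin object
XMLMixin is at position 8; next is object.

object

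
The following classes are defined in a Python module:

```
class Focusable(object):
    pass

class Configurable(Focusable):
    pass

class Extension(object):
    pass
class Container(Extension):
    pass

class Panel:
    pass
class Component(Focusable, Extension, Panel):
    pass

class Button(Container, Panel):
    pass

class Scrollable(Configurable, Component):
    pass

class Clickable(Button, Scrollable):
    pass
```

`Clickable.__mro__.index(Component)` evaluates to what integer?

5

L[Clickable] = Clickable + merge(L[Button], L[Scrollable], [Button Scrollable])
  take Button:  [Button Container Extension Panel object] + [Scrollable Configurable Component Focusable Extension Panel object] + [Button Scrollable]
  take Container:  [Container Extension Panel object] + [Scrollable Configurable Component Focusable Extension Panel object] + [Scrollable]
  take Scrollable:  [Extension Panel object] + [Scrollable Configurable Component Focusable Extension Panel object] + [Scrollable]
  take Configurable:  [Extension Panel object] + [Configurable Component Focusable Extension Panel object]
  take Component:  [Extension Panel object] + [Component Focusable Extension Panel object]
  take Focusable:  [Extension Panel object] + [Focusable Extension Panel object]
  take Extension:  [Extension Panel object] + [Extension Panel object]
  take Panel:  [Panel object] + [Panel object]
  take object:  [object] + [object]
MRO: Clickable Button Container Scrollable Configurable Component Focusable Extension Panel object
Component sits at index 5.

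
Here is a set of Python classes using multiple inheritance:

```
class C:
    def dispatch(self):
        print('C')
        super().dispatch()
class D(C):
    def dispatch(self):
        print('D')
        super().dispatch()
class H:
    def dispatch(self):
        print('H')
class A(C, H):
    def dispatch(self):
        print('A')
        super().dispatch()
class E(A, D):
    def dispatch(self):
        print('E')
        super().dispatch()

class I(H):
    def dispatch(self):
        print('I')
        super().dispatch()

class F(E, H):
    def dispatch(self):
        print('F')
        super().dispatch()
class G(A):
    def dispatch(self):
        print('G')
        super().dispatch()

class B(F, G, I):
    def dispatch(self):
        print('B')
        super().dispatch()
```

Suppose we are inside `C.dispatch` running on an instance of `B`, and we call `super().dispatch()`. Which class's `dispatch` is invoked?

L[B] = B + merge(L[F], L[G], L[I], [F G I])
  take F:  [F E A D C H object] + [G A C H object] + [I H object] + [F G I]
  take E:  [E A D C H object] + [G A C H object] + [I H object] + [G I]
  take G:  [A D C H object] + [G A C H object] + [I H object] + [G I]
  take A:  [A D C H object] + [A C H object] + [I H object] + [I]
  take D:  [D C H object] + [C H object] + [I H object] + [I]
  take C:  [C H object] + [C H object] + [I H object] + [I]
  take I:  [H object] + [H object] + [I H object] + [I]
  take H:  [H object] + [H object] + [H object]
  take object:  [object] + [object] + [object]
MRO: B F E G A D C I H object
super() in C.dispatch on a B instance goes to the class after C in B's MRO: I.

I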